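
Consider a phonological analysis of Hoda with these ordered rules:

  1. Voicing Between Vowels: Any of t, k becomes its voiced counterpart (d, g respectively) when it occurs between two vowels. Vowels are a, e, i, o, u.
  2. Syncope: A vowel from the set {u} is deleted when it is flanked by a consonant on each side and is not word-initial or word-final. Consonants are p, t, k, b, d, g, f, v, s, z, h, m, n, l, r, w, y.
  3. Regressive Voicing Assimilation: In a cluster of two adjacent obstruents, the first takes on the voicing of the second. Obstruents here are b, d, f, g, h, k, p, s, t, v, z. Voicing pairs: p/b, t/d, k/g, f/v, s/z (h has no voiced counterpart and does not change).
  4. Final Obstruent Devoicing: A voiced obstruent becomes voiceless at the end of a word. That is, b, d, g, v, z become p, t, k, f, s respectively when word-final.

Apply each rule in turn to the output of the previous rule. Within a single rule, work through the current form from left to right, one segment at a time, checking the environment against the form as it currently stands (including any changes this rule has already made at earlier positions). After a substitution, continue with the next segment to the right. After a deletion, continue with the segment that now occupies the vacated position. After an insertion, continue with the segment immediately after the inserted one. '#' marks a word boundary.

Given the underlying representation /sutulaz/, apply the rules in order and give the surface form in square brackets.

[zdlas]

1 Voicing Between Vowels: [sutulaz] → [sudulaz]
2 Syncope: [sudulaz] → [sdlaz]
3 Regressive Voicing Assimilation: [sdlaz] → [zdlaz]
4 Final Obstruent Devoicing: [zdlaz] → [zdlas]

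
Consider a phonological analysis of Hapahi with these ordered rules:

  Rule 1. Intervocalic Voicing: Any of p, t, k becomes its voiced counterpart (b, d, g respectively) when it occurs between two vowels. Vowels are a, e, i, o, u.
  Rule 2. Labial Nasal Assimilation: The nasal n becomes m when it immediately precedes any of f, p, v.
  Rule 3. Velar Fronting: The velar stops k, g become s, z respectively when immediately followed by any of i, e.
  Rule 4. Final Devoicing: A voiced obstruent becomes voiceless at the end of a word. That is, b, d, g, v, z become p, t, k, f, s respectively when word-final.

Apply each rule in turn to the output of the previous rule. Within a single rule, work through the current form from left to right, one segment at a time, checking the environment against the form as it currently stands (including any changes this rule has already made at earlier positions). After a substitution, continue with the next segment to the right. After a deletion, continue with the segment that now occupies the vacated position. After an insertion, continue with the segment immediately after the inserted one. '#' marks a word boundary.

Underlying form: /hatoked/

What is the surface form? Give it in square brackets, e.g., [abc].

[hadozet]

Rule 1 Intervocalic Voicing: [hatoked] → [hadoged]
Rule 2 Labial Nasal Assimilation: no change — [hadoged]
Rule 3 Velar Fronting: [hadoged] → [hadozed]
Rule 4 Final Devoicing: [hadozed] → [hadozet]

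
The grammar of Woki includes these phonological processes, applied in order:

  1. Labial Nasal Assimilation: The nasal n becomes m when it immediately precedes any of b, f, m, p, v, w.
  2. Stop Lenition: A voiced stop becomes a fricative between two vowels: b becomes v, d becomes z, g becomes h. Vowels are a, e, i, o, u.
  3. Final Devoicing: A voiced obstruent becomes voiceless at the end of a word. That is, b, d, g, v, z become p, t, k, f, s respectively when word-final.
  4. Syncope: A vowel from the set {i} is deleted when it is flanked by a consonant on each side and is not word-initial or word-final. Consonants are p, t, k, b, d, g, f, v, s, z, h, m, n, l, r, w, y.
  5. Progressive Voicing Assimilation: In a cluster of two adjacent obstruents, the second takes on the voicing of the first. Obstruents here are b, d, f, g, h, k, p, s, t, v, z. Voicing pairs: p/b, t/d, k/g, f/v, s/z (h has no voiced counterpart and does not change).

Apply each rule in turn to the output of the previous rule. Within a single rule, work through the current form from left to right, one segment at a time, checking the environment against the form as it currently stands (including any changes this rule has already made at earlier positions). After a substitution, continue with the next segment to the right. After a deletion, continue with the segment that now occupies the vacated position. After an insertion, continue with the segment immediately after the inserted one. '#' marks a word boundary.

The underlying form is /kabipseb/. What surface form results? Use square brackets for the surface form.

[kavbzep]

1 Labial Nasal Assimilation: no change — [kabipseb]
2 Stop Lenition: [kabipseb] → [kavipseb]
3 Final Devoicing: [kavipseb] → [kavipsep]
4 Syncope: [kavipsep] → [kavpsep]
5 Progressive Voicing Assimilation: [kavpsep] → [kavbzep]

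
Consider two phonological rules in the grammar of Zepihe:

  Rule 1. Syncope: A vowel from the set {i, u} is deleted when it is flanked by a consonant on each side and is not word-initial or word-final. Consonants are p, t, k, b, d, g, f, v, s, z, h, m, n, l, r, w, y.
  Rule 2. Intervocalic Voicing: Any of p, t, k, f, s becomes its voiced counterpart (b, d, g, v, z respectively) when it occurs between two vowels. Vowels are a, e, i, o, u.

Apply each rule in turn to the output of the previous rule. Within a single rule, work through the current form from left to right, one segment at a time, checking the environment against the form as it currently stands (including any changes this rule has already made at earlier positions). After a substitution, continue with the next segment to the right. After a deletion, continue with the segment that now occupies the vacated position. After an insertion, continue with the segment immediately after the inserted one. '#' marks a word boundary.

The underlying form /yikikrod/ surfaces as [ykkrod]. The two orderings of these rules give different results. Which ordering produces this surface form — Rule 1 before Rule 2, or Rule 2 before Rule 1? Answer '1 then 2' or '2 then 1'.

Order 1 then 2:
  1 Syncope: [yikikrod] → [ykkrod]
  2 Intervocalic Voicing: no change — [ykkrod]
  result: [ykkrod]
Order 2 then 1:
  2 Intervocalic Voicing: [yikikrod] → [yigikrod]
  1 Syncope: [yigikrod] → [ygkrod]
  result: [ygkrod]

1 then 2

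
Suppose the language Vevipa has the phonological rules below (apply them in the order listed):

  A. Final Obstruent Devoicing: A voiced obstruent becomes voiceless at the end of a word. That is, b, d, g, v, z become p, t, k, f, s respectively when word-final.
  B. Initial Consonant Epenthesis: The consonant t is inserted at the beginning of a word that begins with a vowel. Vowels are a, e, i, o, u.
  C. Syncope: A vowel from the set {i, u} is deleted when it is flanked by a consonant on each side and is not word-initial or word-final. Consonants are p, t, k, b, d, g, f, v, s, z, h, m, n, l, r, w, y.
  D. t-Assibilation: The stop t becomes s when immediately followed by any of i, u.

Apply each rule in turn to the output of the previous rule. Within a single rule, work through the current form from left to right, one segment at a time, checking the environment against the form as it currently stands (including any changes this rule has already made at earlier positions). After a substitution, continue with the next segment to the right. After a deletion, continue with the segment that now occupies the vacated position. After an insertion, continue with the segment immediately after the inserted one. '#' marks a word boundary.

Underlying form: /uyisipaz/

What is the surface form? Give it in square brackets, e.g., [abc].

A Final Obstruent Devoicing: [uyisipaz] → [uyisipas]
B Initial Consonant Epenthesis: [uyisipas] → [tuyisipas]
C Syncope: [tuyisipas] → [tyspas]
D t-Assibilation: no change — [tyspas]

[tyspas]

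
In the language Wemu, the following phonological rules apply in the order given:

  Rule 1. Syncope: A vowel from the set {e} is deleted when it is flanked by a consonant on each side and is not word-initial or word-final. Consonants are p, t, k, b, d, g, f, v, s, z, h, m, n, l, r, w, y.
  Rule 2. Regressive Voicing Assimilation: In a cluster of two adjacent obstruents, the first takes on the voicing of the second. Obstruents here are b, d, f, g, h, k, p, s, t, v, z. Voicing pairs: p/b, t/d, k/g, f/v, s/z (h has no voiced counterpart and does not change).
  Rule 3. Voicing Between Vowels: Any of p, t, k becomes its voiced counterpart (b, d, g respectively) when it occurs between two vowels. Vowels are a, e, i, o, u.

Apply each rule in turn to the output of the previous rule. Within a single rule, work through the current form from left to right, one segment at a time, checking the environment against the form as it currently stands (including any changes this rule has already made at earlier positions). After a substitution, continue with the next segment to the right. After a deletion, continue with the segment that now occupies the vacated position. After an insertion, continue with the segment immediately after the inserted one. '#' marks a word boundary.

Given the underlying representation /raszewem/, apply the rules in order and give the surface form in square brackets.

Rule 1 Syncope: [raszewem] → [raszwm]
Rule 2 Regressive Voicing Assimilation: [raszwm] → [razzwm]
Rule 3 Voicing Between Vowels: no change — [razzwm]

[razzwm]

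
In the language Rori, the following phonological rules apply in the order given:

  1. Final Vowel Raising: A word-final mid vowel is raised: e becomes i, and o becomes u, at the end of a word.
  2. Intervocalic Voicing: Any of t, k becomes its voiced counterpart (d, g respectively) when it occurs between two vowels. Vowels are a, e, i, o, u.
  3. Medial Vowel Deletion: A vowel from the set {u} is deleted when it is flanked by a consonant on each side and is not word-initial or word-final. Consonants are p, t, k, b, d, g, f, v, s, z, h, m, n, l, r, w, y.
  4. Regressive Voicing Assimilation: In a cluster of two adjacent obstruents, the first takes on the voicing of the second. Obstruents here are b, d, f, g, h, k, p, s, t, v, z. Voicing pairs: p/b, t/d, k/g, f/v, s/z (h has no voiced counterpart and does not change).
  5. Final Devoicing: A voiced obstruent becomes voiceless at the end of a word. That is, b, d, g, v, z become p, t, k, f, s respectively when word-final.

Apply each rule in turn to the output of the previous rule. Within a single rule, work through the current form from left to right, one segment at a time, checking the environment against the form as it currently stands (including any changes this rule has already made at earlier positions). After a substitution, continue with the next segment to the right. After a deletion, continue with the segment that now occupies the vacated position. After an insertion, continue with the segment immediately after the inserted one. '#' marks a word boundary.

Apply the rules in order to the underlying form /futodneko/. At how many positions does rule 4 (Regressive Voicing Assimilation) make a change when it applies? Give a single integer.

1 Final Vowel Raising: [futodneko] → [futodneku]
2 Intervocalic Voicing: [futodneku] → [fudodnegu]
3 Medial Vowel Deletion: [fudodnegu] → [fdodnegu]
4 Regressive Voicing Assimilation: [fdodnegu] → [vdodnegu]
5 Final Devoicing: no change — [vdodnegu]
Rule 4 changed 1 position(s).

1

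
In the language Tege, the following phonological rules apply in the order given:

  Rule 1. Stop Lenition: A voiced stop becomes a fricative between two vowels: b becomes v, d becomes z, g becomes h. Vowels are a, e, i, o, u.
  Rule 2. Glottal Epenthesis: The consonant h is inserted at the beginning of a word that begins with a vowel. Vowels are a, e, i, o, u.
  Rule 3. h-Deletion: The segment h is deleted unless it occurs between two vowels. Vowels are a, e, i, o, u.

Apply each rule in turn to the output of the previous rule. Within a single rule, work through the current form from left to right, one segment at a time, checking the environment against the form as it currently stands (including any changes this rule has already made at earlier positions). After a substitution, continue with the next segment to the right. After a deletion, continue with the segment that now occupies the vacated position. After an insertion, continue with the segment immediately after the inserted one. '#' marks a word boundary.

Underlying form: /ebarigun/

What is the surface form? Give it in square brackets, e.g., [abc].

[evarihun]

Rule 1 Stop Lenition: [ebarigun] → [evarihun]
Rule 2 Glottal Epenthesis: [evarihun] → [hevarihun]
Rule 3 h-Deletion: [hevarihun] → [evarihun]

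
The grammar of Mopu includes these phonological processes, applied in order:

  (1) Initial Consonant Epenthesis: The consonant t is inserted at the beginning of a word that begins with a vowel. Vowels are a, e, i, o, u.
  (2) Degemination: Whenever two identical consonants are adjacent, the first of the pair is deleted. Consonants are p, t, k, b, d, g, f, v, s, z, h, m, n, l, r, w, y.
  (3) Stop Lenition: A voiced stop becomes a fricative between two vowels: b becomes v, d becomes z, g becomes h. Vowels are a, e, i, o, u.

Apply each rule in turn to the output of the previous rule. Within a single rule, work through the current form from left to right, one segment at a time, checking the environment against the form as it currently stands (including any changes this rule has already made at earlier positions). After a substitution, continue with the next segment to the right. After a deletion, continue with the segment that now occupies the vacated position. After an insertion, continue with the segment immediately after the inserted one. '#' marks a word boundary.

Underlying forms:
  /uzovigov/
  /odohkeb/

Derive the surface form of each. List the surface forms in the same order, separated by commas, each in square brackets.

/uzovigov/:
  (1) Initial Consonant Epenthesis: [uzovigov] → [tuzovigov]
  (2) Degemination: no change — [tuzovigov]
  (3) Stop Lenition: [tuzovigov] → [tuzovihov]
/odohkeb/:
  (1) Initial Consonant Epenthesis: [odohkeb] → [todohkeb]
  (2) Degemination: no change — [todohkeb]
  (3) Stop Lenition: [todohkeb] → [tozohkeb]

[tuzovihov], [tozohkeb]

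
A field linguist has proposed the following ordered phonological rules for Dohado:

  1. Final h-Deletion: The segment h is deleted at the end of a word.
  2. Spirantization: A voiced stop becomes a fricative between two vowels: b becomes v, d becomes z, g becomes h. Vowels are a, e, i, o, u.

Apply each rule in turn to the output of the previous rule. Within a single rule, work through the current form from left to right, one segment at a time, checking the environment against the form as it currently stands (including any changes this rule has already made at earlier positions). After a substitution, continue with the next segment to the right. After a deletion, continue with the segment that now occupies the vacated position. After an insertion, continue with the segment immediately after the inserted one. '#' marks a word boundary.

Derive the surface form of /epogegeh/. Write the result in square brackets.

1 Final h-Deletion: [epogegeh] → [epogege]
2 Spirantization: [epogege] → [epohehe]

[epohehe]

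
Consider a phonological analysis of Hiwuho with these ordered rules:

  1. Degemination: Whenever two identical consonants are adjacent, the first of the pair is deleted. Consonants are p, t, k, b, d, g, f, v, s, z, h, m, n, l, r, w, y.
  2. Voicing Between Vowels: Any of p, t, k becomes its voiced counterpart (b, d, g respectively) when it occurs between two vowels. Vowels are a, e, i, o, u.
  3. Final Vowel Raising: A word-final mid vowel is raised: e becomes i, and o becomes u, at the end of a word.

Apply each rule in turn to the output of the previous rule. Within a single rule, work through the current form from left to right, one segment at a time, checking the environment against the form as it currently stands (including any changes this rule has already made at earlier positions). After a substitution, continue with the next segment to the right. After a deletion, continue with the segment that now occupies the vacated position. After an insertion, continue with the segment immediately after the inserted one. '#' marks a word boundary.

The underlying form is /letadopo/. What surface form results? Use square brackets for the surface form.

1 Degemination: no change — [letadopo]
2 Voicing Between Vowels: [letadopo] → [ledadobo]
3 Final Vowel Raising: [ledadobo] → [ledadobu]

[ledadobu]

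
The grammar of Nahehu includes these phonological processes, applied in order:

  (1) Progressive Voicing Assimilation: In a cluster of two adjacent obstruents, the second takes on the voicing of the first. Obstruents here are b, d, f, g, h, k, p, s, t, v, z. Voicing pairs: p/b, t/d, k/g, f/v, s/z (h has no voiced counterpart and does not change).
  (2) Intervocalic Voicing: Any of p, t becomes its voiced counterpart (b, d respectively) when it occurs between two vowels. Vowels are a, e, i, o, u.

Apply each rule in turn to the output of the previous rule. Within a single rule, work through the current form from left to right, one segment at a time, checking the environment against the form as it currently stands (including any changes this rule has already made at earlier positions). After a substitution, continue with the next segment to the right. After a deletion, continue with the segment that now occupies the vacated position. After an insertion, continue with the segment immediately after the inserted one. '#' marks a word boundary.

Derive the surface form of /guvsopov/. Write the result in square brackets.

[guvzobov]

(1) Progressive Voicing Assimilation: [guvsopov] → [guvzopov]
(2) Intervocalic Voicing: [guvzopov] → [guvzobov]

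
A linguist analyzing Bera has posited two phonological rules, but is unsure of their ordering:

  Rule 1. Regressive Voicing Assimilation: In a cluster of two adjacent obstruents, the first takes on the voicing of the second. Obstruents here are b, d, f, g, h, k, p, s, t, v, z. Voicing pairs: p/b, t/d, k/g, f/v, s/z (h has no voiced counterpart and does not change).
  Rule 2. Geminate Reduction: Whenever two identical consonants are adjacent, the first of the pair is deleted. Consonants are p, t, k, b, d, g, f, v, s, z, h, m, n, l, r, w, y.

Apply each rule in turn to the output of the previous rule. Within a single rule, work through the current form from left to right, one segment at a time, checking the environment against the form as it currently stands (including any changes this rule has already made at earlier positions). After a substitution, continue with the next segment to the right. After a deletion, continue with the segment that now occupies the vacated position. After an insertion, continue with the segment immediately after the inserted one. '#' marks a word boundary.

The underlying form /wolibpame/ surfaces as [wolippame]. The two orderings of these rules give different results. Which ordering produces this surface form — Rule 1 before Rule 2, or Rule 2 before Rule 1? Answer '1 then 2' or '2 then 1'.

2 then 1

Order 1 then 2:
  1 Regressive Voicing Assimilation: [wolibpame] → [wolippame]
  2 Geminate Reduction: [wolippame] → [wolipame]
  result: [wolipame]
Order 2 then 1:
  2 Geminate Reduction: no change — [wolibpame]
  1 Regressive Voicing Assimilation: [wolibpame] → [wolippame]
  result: [wolippame]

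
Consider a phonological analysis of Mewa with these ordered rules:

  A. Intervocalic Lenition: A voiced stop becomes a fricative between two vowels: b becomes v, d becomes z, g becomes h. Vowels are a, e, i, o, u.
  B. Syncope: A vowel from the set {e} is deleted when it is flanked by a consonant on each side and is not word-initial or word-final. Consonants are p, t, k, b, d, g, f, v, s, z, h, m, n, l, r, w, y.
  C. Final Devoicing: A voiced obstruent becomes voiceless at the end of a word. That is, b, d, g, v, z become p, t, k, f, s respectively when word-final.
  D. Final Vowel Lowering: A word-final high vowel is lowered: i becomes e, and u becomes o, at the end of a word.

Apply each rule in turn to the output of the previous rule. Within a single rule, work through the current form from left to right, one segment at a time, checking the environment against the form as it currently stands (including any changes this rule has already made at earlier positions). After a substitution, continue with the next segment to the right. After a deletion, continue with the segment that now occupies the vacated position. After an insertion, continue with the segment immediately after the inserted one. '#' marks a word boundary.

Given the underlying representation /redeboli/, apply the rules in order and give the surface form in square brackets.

[rzvole]

A Intervocalic Lenition: [redeboli] → [rezevoli]
B Syncope: [rezevoli] → [rzvoli]
C Final Devoicing: no change — [rzvoli]
D Final Vowel Lowering: [rzvoli] → [rzvole]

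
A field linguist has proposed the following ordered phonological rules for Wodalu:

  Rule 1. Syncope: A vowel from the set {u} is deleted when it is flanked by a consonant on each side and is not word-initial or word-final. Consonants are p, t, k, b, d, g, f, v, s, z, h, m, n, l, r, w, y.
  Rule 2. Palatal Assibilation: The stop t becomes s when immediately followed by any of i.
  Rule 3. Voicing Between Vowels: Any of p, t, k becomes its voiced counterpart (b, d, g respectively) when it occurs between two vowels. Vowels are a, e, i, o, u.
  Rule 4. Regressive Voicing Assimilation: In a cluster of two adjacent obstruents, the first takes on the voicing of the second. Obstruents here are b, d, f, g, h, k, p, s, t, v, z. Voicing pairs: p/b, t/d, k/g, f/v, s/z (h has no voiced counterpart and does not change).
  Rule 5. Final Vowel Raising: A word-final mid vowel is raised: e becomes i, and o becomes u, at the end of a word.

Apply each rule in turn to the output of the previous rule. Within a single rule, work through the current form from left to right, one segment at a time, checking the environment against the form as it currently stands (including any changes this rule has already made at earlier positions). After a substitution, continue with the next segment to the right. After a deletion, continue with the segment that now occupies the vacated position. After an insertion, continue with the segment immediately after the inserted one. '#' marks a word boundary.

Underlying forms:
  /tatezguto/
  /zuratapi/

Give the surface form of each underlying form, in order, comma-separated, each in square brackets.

[tadezktu], [zradabi]

/tatezguto/:
  Rule 1 Syncope: [tatezguto] → [tatezgto]
  Rule 2 Palatal Assibilation: no change — [tatezgto]
  Rule 3 Voicing Between Vowels: [tatezgto] → [tadezgto]
  Rule 4 Regressive Voicing Assimilation: [tadezgto] → [tadezkto]
  Rule 5 Final Vowel Raising: [tadezkto] → [tadezktu]
/zuratapi/:
  Rule 1 Syncope: [zuratapi] → [zratapi]
  Rule 2 Palatal Assibilation: no change — [zratapi]
  Rule 3 Voicing Between Vowels: [zratapi] → [zradabi]
  Rule 4 Regressive Voicing Assimilation: no change — [zradabi]
  Rule 5 Final Vowel Raising: no change — [zradabi]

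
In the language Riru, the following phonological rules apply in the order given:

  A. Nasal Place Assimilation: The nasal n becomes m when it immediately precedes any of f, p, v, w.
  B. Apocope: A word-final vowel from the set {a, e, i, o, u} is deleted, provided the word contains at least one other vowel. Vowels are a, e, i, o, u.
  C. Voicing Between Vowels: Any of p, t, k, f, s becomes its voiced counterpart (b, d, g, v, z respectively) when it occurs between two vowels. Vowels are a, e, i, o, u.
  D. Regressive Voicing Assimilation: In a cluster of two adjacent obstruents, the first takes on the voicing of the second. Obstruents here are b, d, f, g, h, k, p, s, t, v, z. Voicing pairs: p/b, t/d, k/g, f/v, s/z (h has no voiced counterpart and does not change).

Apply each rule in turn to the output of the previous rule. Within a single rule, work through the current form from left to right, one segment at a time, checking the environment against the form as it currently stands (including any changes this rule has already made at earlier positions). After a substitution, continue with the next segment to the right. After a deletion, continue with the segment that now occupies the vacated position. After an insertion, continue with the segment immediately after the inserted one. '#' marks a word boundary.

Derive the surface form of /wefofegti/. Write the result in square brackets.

[wevovekt]

A Nasal Place Assimilation: no change — [wefofegti]
B Apocope: [wefofegti] → [wefofegt]
C Voicing Between Vowels: [wefofegt] → [wevovegt]
D Regressive Voicing Assimilation: [wevovegt] → [wevovekt]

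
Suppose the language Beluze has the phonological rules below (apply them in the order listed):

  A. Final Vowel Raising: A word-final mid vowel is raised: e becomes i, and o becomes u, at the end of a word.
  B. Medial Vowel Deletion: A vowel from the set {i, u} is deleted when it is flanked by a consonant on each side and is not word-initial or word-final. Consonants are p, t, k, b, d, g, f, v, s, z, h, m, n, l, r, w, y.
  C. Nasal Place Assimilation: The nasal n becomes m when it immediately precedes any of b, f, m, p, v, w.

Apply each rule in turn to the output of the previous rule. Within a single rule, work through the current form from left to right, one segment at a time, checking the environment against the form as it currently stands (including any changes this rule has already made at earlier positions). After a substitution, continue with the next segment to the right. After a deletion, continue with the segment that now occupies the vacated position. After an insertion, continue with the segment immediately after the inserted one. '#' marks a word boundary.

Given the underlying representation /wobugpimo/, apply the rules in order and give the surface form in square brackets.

A Final Vowel Raising: [wobugpimo] → [wobugpimu]
B Medial Vowel Deletion: [wobugpimu] → [wobgpmu]
C Nasal Place Assimilation: no change — [wobgpmu]

[wobgpmu]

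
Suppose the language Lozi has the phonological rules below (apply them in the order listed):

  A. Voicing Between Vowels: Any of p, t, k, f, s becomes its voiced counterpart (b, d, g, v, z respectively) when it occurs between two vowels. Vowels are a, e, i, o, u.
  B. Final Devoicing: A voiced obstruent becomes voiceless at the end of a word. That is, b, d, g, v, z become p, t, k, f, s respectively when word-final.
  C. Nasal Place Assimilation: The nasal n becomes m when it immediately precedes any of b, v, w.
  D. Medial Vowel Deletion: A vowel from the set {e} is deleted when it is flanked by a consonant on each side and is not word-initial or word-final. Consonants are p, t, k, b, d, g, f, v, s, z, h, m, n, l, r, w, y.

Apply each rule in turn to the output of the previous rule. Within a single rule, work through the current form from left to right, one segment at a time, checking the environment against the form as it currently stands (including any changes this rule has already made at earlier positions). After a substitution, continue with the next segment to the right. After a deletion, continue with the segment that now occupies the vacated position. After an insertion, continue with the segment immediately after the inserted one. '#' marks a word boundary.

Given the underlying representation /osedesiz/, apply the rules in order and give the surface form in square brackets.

A Voicing Between Vowels: [osedesiz] → [ozedeziz]
B Final Devoicing: [ozedeziz] → [ozedezis]
C Nasal Place Assimilation: no change — [ozedezis]
D Medial Vowel Deletion: [ozedezis] → [ozdzis]

[ozdzis]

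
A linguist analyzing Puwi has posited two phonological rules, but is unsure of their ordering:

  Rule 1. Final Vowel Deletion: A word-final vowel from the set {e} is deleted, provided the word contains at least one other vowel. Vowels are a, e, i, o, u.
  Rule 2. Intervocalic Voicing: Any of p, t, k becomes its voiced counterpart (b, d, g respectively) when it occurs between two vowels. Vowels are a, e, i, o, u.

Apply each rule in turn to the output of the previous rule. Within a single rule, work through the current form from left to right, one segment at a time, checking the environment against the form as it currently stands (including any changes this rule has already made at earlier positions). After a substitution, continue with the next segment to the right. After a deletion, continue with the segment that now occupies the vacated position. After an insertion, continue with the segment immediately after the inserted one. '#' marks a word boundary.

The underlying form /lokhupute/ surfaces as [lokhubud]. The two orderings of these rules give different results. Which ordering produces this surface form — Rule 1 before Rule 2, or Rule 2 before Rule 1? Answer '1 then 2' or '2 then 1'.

2 then 1

Order 1 then 2:
  1 Final Vowel Deletion: [lokhupute] → [lokhuput]
  2 Intervocalic Voicing: [lokhuput] → [lokhubut]
  result: [lokhubut]
Order 2 then 1:
  2 Intervocalic Voicing: [lokhupute] → [lokhubude]
  1 Final Vowel Deletion: [lokhubude] → [lokhubud]
  result: [lokhubud]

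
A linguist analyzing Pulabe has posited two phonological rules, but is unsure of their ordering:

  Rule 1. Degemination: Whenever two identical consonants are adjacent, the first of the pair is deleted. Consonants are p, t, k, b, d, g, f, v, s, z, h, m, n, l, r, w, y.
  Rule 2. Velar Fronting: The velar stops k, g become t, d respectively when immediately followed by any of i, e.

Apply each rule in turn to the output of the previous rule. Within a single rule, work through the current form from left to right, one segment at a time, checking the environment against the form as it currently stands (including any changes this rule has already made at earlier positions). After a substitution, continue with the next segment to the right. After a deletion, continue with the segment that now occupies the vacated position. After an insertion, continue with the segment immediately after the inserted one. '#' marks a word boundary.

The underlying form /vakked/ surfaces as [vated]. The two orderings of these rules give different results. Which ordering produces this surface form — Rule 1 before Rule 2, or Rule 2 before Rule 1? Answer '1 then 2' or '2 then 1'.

1 then 2

Order 1 then 2:
  1 Degemination: [vakked] → [vaked]
  2 Velar Fronting: [vaked] → [vated]
  result: [vated]
Order 2 then 1:
  2 Velar Fronting: [vakked] → [vakted]
  1 Degemination: no change — [vakted]
  result: [vakted]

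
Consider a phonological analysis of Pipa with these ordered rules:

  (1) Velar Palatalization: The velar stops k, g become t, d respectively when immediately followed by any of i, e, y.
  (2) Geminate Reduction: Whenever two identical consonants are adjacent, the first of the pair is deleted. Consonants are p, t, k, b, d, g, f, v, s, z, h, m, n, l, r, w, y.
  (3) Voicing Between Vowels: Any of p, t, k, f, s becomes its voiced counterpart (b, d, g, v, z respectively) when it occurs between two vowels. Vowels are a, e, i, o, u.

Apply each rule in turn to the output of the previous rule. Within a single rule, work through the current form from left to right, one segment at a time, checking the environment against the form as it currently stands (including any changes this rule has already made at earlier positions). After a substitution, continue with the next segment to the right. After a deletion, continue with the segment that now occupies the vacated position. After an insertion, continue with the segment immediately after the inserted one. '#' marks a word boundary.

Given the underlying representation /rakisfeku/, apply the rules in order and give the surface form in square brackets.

(1) Velar Palatalization: [rakisfeku] → [ratisfeku]
(2) Geminate Reduction: no change — [ratisfeku]
(3) Voicing Between Vowels: [ratisfeku] → [radisfegu]

[radisfegu]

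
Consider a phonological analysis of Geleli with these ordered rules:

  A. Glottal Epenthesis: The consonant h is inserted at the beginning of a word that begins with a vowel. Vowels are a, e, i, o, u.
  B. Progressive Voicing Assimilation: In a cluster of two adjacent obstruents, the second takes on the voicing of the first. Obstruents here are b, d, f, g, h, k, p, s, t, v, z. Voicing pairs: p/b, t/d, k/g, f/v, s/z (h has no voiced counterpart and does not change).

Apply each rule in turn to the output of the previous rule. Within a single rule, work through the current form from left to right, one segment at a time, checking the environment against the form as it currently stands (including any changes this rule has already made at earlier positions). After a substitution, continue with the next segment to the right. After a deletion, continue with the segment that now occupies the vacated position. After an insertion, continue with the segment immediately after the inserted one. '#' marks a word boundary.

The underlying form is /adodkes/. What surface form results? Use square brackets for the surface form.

[hadodges]

A Glottal Epenthesis: [adodkes] → [hadodkes]
B Progressive Voicing Assimilation: [hadodkes] → [hadodges]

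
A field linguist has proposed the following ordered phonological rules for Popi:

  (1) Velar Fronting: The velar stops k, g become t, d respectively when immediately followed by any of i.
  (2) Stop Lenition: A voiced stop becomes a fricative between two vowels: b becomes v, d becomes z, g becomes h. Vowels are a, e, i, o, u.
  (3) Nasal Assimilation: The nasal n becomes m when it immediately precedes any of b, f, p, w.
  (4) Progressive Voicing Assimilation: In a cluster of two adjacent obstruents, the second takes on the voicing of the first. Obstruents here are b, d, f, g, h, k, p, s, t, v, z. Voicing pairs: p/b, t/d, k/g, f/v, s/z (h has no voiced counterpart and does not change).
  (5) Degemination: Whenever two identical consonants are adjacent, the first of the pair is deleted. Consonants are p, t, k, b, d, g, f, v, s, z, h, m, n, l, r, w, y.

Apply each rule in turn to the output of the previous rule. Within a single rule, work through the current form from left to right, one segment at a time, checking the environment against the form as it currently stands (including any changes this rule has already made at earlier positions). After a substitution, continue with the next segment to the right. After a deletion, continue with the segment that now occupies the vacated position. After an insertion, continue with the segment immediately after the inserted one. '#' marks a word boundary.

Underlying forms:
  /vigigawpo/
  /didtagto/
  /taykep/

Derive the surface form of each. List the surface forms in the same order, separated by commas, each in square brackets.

[vizihawpo], [didagdo], [taykep]

/vigigawpo/:
  (1) Velar Fronting: [vigigawpo] → [vidigawpo]
  (2) Stop Lenition: [vidigawpo] → [vizihawpo]
  (3) Nasal Assimilation: no change — [vizihawpo]
  (4) Progressive Voicing Assimilation: no change — [vizihawpo]
  (5) Degemination: no change — [vizihawpo]
/didtagto/:
  (1) Velar Fronting: no change — [didtagto]
  (2) Stop Lenition: no change — [didtagto]
  (3) Nasal Assimilation: no change — [didtagto]
  (4) Progressive Voicing Assimilation: [didtagto] → [diddagdo]
  (5) Degemination: [diddagdo] → [didagdo]
/taykep/:
  (1) Velar Fronting: no change — [taykep]
  (2) Stop Lenition: no change — [taykep]
  (3) Nasal Assimilation: no change — [taykep]
  (4) Progressive Voicing Assimilation: no change — [taykep]
  (5) Degemination: no change — [taykep]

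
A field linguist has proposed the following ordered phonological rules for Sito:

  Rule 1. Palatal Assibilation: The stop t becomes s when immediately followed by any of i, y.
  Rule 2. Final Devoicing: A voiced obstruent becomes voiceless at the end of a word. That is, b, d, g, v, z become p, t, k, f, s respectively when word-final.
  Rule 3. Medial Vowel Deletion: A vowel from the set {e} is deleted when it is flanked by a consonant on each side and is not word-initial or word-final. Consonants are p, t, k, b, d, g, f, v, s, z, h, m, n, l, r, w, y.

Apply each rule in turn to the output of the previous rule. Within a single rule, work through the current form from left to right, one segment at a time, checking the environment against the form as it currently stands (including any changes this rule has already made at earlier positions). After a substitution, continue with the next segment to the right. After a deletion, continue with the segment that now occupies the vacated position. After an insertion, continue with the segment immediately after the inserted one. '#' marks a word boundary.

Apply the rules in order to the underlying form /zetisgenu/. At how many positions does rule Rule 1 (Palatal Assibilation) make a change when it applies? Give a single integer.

Rule 1 Palatal Assibilation: [zetisgenu] → [zesisgenu]
Rule 2 Final Devoicing: no change — [zesisgenu]
Rule 3 Medial Vowel Deletion: [zesisgenu] → [zsisgnu]
Rule Rule 1 changed 1 position(s).

1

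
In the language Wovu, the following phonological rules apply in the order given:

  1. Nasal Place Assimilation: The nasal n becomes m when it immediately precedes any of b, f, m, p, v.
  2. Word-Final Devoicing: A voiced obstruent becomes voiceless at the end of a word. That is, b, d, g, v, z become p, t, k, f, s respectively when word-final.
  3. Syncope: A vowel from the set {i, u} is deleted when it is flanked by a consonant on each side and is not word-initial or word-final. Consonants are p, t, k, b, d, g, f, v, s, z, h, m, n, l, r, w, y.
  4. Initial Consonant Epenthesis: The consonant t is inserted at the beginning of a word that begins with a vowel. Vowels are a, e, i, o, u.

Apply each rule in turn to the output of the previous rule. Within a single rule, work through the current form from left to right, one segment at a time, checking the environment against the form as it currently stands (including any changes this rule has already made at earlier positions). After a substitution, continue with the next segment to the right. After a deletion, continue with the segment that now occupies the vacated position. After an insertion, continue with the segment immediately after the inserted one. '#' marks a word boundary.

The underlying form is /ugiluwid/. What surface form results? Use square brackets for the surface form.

1 Nasal Place Assimilation: no change — [ugiluwid]
2 Word-Final Devoicing: [ugiluwid] → [ugiluwit]
3 Syncope: [ugiluwit] → [uglwt]
4 Initial Consonant Epenthesis: [uglwt] → [tuglwt]

[tuglwt]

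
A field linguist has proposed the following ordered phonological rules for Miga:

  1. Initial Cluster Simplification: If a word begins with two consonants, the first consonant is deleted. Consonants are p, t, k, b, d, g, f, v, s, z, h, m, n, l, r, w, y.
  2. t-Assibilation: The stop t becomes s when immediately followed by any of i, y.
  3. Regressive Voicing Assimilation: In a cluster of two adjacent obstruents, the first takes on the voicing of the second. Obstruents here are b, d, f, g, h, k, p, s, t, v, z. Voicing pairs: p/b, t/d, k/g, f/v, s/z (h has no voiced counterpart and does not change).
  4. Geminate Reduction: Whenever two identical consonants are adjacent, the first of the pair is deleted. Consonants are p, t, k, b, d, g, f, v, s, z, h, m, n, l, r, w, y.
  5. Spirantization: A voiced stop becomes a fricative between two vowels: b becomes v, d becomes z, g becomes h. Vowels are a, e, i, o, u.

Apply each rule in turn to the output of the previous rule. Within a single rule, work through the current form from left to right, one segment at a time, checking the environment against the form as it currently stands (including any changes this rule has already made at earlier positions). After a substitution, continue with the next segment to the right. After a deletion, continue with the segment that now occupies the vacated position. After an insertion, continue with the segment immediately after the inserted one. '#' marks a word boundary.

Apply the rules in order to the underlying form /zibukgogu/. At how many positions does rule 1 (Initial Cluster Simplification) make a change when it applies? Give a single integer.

0

1 Initial Cluster Simplification: no change — [zibukgogu]
2 t-Assibilation: no change — [zibukgogu]
3 Regressive Voicing Assimilation: [zibukgogu] → [zibuggogu]
4 Geminate Reduction: [zibuggogu] → [zibugogu]
5 Spirantization: [zibugogu] → [zivuhohu]
Rule 1 changed 0 position(s).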